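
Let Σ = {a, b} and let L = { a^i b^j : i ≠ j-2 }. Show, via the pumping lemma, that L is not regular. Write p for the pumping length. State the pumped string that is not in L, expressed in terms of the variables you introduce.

Assume L is regular. Let p be the pumping length given by the pumping lemma.
Choose w = a^p b^{p+p!+2}. Since p ≠ (p+p!+2)-2 = p+p!, w ∈ L; and |w| ≥ p.
Write w = xyz as guaranteed by the lemma, with |xy| ≤ p and |y| > 0.
Since the first p symbols of w are all a's and |xy| ≤ p, y lies entirely in the leading a-block: y = a^k for some k with 1 ≤ k ≤ p.
Since 1 ≤ k ≤ p, k divides p!; set t = 1 + p!/k. Then xy^t z has p + (p!/k)·k = p + p! copies of a. Now the a-count is p+p! and (b-count)-2 = (p+p!+2)-2 = p+p!, so i ≠ j-2 fails. So xy^t z = a^{p+p!} b^{p+p!+2} ∉ L.
Contradiction. Therefore L is not regular.

a^{p+p!} b^{p+p!+2}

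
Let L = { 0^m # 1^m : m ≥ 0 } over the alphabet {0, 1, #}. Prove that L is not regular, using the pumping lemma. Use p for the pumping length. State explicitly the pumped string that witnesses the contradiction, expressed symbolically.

Assume L is regular. Let p be the pumping length given by the pumping lemma.
Take w = 0^p # 1^p ∈ L with |w| = 2p+1 ≥ p.
The pumping lemma gives a decomposition w = xyz where |xy| ≤ p and |y| ≥ 1.
Because |xy| ≤ p and w begins with p copies of 0, we have y = 0^k with 1 ≤ k ≤ p.
Pump with i = 2: xy^2z = 0^{p+k} # 1^p, which would require p+k = p. But k ≥ 1, so xy^2z ∉ L.
This is a contradiction; hence L is not regular.

0^{p+k} # 1^p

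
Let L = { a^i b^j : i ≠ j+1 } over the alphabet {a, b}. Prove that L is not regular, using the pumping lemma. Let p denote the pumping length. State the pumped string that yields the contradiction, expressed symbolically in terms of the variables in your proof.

Assume L is regular; let p be its pumping constant.
Choose w = a^p b^{p+p!-1}. Since p ≠ (p+p!-1)+1 = p+p!, w ∈ L; and |w| ≥ p.
Write w = xyz as guaranteed by the lemma, with |xy| ≤ p and |y| ≥ 1.
The first p characters of w are a's, so xy (and hence y) consists only of a's. Write y = a^k, 1 ≤ k ≤ p.
Since 1 ≤ k ≤ p, k divides p!; set t = 1 + p!/k. Then xy^t z has p + (p!/k)·k = p + p! copies of a. Now the a-count is p+p! and (b-count)+1 = (p+p!-1)+1 = p+p!, so i ≠ j+1 fails. So xy^t z = a^{p+p!} b^{p+p!-1} ∉ L.
Contradiction. Therefore L is not regular.

a^{p+p!} b^{p+p!-1}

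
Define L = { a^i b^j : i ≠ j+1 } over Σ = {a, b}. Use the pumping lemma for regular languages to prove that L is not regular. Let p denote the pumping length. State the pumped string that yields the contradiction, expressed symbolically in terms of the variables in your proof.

a^{p+p!} b^{p+p!-1}

Assume L is regular. Let p be the pumping length given by the pumping lemma.
Choose w = a^p b^{p+p!-1}. Since p ≠ (p+p!-1)+1 = p+p!, w ∈ L; and |w| ≥ p.
Write w = xyz as guaranteed by the lemma, with |xy| ≤ p and |y| > 0.
The first p characters of w are a's, so xy (and hence y) consists only of a's. Write y = a^k, 1 ≤ k ≤ p.
Since 1 ≤ k ≤ p, k divides p!; set t = 1 + p!/k. Then xy^t z has p + (p!/k)·k = p + p! copies of a. Now the a-count is p+p! and (b-count)+1 = (p+p!-1)+1 = p+p!, so i ≠ j+1 fails. So xy^t z = a^{p+p!} b^{p+p!-1} ∉ L.
Contradiction. Therefore L is not regular.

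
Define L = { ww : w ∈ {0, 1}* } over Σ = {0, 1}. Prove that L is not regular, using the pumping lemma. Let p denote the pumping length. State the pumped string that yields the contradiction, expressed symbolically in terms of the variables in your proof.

0^{p+k} 1^p 0^p 1^p

Assume L is regular; let p be its pumping constant.
Take w = 0^p 1^p 0^p 1^p = uu where u = 0^p1^p; then w ∈ L and |w| = 4p ≥ p.
Write w = xyz as guaranteed by the lemma, with |xy| ≤ p and |y| ≥ 1.
Since the first p symbols of w are all 0's and |xy| ≤ p, y lies entirely in the leading 0-block: y = 0^k for some k with 1 ≤ k ≤ p.
Pump with i = 2: xy^2z = 0^{p+k} 1^p 0^p 1^p, of length 4p+k. Suppose this equals vv. The string starts with 0 and ends with 1, so v does too; thus the boundary between the two copies of v is a 1→0 transition. There is exactly one such transition, at position 2p+k, so |v| = 2p+k and |vv| = 4p+2k ≠ 4p+k since k ≥ 1. So xy^2z ∉ L.
This contradicts the pumping lemma, so L is not regular.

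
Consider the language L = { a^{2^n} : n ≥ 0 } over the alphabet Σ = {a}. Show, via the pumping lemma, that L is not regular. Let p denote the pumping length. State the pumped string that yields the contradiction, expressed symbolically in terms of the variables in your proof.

a^{2^p+k}

Suppose for contradiction that L is regular, and let p be the pumping length.
Take w = a^{2^p} ∈ L with |w| = 2^p ≥ p.
The pumping lemma gives a decomposition w = xyz where |xy| ≤ p and y is nonempty.
Then y = a^k for some k with 1 ≤ k ≤ p.
Pump with i = 2: xy^2z = a^{2^p+k}. Since 1 ≤ k ≤ p < 2^p, we have 2^p < 2^p+k < 2^{p+1}, so 2^p+k is not a power of 2. So xy^2z ∉ L.
This contradicts the pumping lemma, so L is not regular.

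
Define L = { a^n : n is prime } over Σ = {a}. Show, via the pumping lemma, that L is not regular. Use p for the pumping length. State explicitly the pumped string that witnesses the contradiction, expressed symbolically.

Suppose for contradiction that L is regular, and let p be the pumping length.
Let q be a prime with q ≥ p+2 (infinitely many primes exist), and take w = a^q ∈ L with |w| = q ≥ p.
By the pumping lemma, w = xyz with |xy| ≤ p and |y| > 0.
Then y = a^k for some k with 1 ≤ k ≤ p.
Since 1 ≤ k ≤ p, |xz| = q-k. Pump with i = q+1: |xy^{q+1}z| = (q-k)+(q+1)k = q+qk = q(1+k), which is composite (both factors ≥ 2). So xy^{q+1}z = a^{q(1+k)} ∉ L.
This contradicts the pumping lemma, so L is not regular.

a^{q(1+k)}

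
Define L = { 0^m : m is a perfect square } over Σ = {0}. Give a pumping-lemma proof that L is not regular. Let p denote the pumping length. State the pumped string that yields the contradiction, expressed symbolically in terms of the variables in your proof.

0^{p²+k}

Assume L is regular; let p be its pumping constant.
Take w = 0^{p²} ∈ L with |w| = p² ≥ p.
The pumping lemma gives a decomposition w = xyz where |xy| ≤ p and |y| > 0.
Then y = 0^k for some k with 1 ≤ k ≤ p.
Pump with i = 2: xy^2z = 0^{p²+k}. Since 1 ≤ k ≤ p, p² < p²+k ≤ p²+p < (p+1)², so p²+k lies strictly between consecutive squares and is not a perfect square. So xy^2z ∉ L.
This contradicts the pumping lemma, so L is not regular.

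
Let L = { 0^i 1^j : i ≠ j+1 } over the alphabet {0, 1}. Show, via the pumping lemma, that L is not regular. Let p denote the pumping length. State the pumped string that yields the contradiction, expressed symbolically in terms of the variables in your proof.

0^{p+p!} 1^{p+p!-1}

Assume L is regular. Let p be the pumping length given by the pumping lemma.
Choose w = 0^p 1^{p+p!-1}. Since p ≠ (p+p!-1)+1 = p+p!, w ∈ L; and |w| ≥ p.
Write w = xyz as guaranteed by the lemma, with |xy| ≤ p and y is nonempty.
Because |xy| ≤ p and w begins with p copies of 0, we have y = 0^k with 1 ≤ k ≤ p.
Since 1 ≤ k ≤ p, k divides p!; set t = 1 + p!/k. Then xy^t z has p + (p!/k)·k = p + p! copies of 0. Now the 0-count is p+p! and (1-count)+1 = (p+p!-1)+1 = p+p!, so i ≠ j+1 fails. So xy^t z = 0^{p+p!} 1^{p+p!-1} ∉ L.
This contradicts the pumping lemma, so L is not regular.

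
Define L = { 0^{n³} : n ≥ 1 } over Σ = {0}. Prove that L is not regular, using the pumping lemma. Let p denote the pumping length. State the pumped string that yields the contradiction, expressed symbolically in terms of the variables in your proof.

Assume L is regular. Let p be the pumping length given by the pumping lemma.
Take w = 0^{p³} ∈ L with |w| = p³ ≥ p.
By the pumping lemma, w = xyz with |xy| ≤ p and y is nonempty.
Then y = 0^k for some k with 1 ≤ k ≤ p.
Pump with i = 2: xy^2z = 0^{p³+k}. Since 1 ≤ k ≤ p, p³ < p³+k ≤ p³+p < p³+3p²+3p+1 = (p+1)³, so p³+k is not a perfect cube. So xy^2z ∉ L.
Contradiction. Therefore L is not regular.

0^{p³+k}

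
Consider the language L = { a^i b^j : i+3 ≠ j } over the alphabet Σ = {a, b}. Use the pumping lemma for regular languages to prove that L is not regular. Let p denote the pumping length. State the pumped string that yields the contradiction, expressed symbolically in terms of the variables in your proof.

a^{p+p!} b^{p+p!+3}

Assume L is regular; let p be its pumping constant.
Choose w = a^p b^{p+p!+3}. Since p ≠ (p+p!+3)-3 = p+p!, w ∈ L; and |w| ≥ p.
Write w = xyz as guaranteed by the lemma, with |xy| ≤ p and |y| > 0.
Since the first p symbols of w are all a's and |xy| ≤ p, y lies entirely in the leading a-block: y = a^k for some k with 1 ≤ k ≤ p.
Since 1 ≤ k ≤ p, k divides p!; set t = 1 + p!/k. Then xy^t z has p + (p!/k)·k = p + p! copies of a. Now the a-count is p+p! and (b-count)-3 = (p+p!+3)-3 = p+p!, so i+3 ≠ j fails. So xy^t z = a^{p+p!} b^{p+p!+3} ∉ L.
Contradiction. Therefore L is not regular.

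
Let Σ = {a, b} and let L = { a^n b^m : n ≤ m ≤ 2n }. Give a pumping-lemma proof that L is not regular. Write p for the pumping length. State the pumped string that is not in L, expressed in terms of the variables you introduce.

Suppose for contradiction that L is regular, and let p be the pumping length.
Take w = a^p b^p ∈ L (since p ≤ p ≤ 2p), with |w| = 2p ≥ p.
Write w = xyz as guaranteed by the lemma, with |xy| ≤ p and |y| > 0.
Because |xy| ≤ p and w begins with p copies of a, we have y = a^k with 1 ≤ k ≤ p.
Pump with i = 2: xy^2z = a^{p+k} b^p. Now n = p+k > p = m, so the condition n ≤ m fails. Thus xy^2z ∉ L.
This contradicts the pumping lemma, so L is not regular.

a^{p+k} b^p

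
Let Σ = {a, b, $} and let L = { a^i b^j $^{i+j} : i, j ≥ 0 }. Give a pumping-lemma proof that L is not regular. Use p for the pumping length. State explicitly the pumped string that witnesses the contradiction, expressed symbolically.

a^{p+k} b^p $^{2p}

Suppose for contradiction that L is regular, and let p be the pumping length.
Take w = a^p b^p $^{2p} ∈ L (with i=j=p, i+j=2p), |w| = 4p ≥ p.
The pumping lemma gives a decomposition w = xyz where |xy| ≤ p and |y| > 0.
Because |xy| ≤ p and w begins with p copies of a, we have y = a^k with 1 ≤ k ≤ p.
Consider xy^2z = a^{p+k} b^p $^{2p}. Now the a- and b-counts sum to 2p+k, but the $-count is 2p ≠ 2p+k. So xy^2z ∉ L.
This contradicts the pumping lemma, so L is not regular.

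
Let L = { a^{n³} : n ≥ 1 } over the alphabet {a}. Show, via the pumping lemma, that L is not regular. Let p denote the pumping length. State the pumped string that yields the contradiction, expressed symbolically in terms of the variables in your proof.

a^{p³+k}

Toward a contradiction, assume L is regular with pumping length p.
Take w = a^{p³} ∈ L with |w| = p³ ≥ p.
By the pumping lemma, w = xyz with |xy| ≤ p and |y| > 0.
Then y = a^k for some k with 1 ≤ k ≤ p.
Pump with i = 2: xy^2z = a^{p³+k}. Since 1 ≤ k ≤ p, p³ < p³+k ≤ p³+p < p³+3p²+3p+1 = (p+1)³, so p³+k is not a perfect cube. So xy^2z ∉ L.
This is a contradiction; hence L is not regular.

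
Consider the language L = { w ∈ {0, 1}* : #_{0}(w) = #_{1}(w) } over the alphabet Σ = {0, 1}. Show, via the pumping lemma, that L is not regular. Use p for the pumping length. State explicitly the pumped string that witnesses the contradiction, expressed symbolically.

0^{p+k} 1^p

Toward a contradiction, assume L is regular with pumping length p.
Choose w = 0^p 1^p ∈ L with |w| = 2p ≥ p.
The pumping lemma gives a decomposition w = xyz where |xy| ≤ p and |y| ≥ 1.
Since the first p symbols of w are all 0's and |xy| ≤ p, y lies entirely in the leading 0-block: y = 0^k for some k with 1 ≤ k ≤ p.
Pump with i = 2: xy^2z = 0^{p+k} 1^p has p+k occurrences of 0 but only p of 1. Since k ≥ 1 the counts differ, so xy^2z ∉ L.
This contradicts the pumping lemma, so L is not regular.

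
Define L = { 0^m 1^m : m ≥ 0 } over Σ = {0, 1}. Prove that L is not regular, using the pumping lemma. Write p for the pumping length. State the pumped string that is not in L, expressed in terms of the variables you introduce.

0^{p+k} 1^p

Assume L is regular. Let p be the pumping length given by the pumping lemma.
Let w = 0^p 1^p ∈ L; note |w| = 2p ≥ p.
Write w = xyz as guaranteed by the lemma, with |xy| ≤ p and |y| ≥ 1.
Since the first p symbols of w are all 0's and |xy| ≤ p, y lies entirely in the leading 0-block: y = 0^k for some k with 1 ≤ k ≤ p.
Pump with i = 2: xy^2z = 0^{p+k} 1^p. For this to lie in L we would need p = p+k, which forces k = 0. But k ≥ 1, so xy^2z ∉ L.
Contradiction. Therefore L is not regular.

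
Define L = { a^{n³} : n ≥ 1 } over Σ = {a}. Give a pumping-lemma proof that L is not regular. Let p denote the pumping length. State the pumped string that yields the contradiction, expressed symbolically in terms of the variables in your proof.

Suppose for contradiction that L is regular, and let p be the pumping length.
Take w = a^{p³} ∈ L with |w| = p³ ≥ p.
Write w = xyz as guaranteed by the lemma, with |xy| ≤ p and y is nonempty.
Then y = a^k for some k with 1 ≤ k ≤ p.
Pump with i = 2: xy^2z = a^{p³+k}. Since 1 ≤ k ≤ p, p³ < p³+k ≤ p³+p < p³+3p²+3p+1 = (p+1)³, so p³+k is not a perfect cube. So xy^2z ∉ L.
This contradicts the pumping lemma, so L is not regular.

a^{p³+k}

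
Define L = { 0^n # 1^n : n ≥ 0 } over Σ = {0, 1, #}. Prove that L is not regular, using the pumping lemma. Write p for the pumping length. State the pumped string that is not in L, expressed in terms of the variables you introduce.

Assume L is regular. Let p be the pumping length given by the pumping lemma.
Take w = 0^p # 1^p ∈ L with |w| = 2p+1 ≥ p.
The pumping lemma gives a decomposition w = xyz where |xy| ≤ p and |y| > 0.
The first p characters of w are 0's, so xy (and hence y) consists only of 0's. Write y = 0^k, 1 ≤ k ≤ p.
Pump with i = 2: xy^2z = 0^{p+k} # 1^p, which would require p+k = p. But k ≥ 1, so xy^2z ∉ L.
This is a contradiction; hence L is not regular.

0^{p+k} # 1^p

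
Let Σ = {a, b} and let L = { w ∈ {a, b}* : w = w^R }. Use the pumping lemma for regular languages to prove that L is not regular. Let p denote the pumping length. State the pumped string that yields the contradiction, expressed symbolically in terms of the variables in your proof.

a^{p+k} b a^p

Toward a contradiction, assume L is regular with pumping length p.
Take w = a^p b a^p, a palindrome of length 2p+1 ≥ p.
By the pumping lemma, w = xyz with |xy| ≤ p and y is nonempty.
The first p characters of w are a's, so xy (and hence y) consists only of a's. Write y = a^k, 1 ≤ k ≤ p.
Pump with i = 2: xy^2z = a^{p+k} b a^p. Its reverse is a^p b a^{p+k}, which differs from xy^2z since k ≥ 1. So xy^2z is not a palindrome and xy^2z ∉ L.
This contradicts the pumping lemma, so L is not regular.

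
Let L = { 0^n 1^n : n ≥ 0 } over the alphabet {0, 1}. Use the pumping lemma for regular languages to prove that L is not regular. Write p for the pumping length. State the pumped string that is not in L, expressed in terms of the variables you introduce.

Toward a contradiction, assume L is regular with pumping length p.
Choose w = 0^p 1^p, which is in L with |w| = 2p ≥ p.
The pumping lemma gives a decomposition w = xyz where |xy| ≤ p and |y| > 0.
Because |xy| ≤ p and w begins with p copies of 0, we have y = 0^k with 1 ≤ k ≤ p.
Pump with i = 2: xy^2z = 0^{p+k} 1^p. For this to lie in L we would need p = p+k, which forces k = 0. But k ≥ 1, so xy^2z ∉ L.
This is a contradiction; hence L is not regular.

0^{p+k} 1^p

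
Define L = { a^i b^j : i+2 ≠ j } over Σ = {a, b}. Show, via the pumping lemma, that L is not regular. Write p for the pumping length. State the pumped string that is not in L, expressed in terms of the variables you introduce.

Assume L is regular. Let p be the pumping length given by the pumping lemma.
Choose w = a^p b^{p+p!+2}. Since p ≠ (p+p!+2)-2 = p+p!, w ∈ L; and |w| ≥ p.
By the pumping lemma, w = xyz with |xy| ≤ p and y is nonempty.
Because |xy| ≤ p and w begins with p copies of a, we have y = a^k with 1 ≤ k ≤ p.
Since 1 ≤ k ≤ p, k divides p!; set t = 1 + p!/k. Then xy^t z has p + (p!/k)·k = p + p! copies of a. Now the a-count is p+p! and (b-count)-2 = (p+p!+2)-2 = p+p!, so i+2 ≠ j fails. So xy^t z = a^{p+p!} b^{p+p!+2} ∉ L.
This is a contradiction; hence L is not regular.

a^{p+p!} b^{p+p!+2}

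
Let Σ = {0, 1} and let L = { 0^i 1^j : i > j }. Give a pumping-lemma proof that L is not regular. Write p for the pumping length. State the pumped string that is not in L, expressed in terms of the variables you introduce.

0^{p+1-k} 1^p

Assume L is regular; let p be its pumping constant.
Choose w = 0^{p+1} 1^p ∈ L, with |w| = 2p+1 ≥ p.
By the pumping lemma, w = xyz with |xy| ≤ p and |y| > 0.
Because |xy| ≤ p and w begins with p copies of 0, we have y = 0^k with 1 ≤ k ≤ p.
Consider xy^0z = xz = 0^{p+1-k} 1^p. Since k ≥ 1, the 0-count p+1-k is at most p, so i > j fails; thus xz ∉ L.
This is a contradiction; hence L is not regular.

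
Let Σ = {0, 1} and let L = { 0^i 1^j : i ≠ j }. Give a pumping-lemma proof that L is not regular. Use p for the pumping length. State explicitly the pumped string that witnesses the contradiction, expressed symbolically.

Assume L is regular; let p be its pumping constant.
Choose w = 0^p 1^{p+p!}. Since p ≠ p+p!, w ∈ L; and |w| ≥ p.
The pumping lemma gives a decomposition w = xyz where |xy| ≤ p and |y| ≥ 1.
The first p characters of w are 0's, so xy (and hence y) consists only of 0's. Write y = 0^k, 1 ≤ k ≤ p.
Since 1 ≤ k ≤ p, k divides p!; set t = 1 + p!/k. Then xy^t z has p + (p!/k)·k = p + p! copies of 0. Now the 0-count equals the 1-count, so i ≠ j fails. So xy^t z = 0^{p+p!} 1^{p+p!} ∉ L.
Contradiction. Therefore L is not regular.

0^{p+p!} 1^{p+p!}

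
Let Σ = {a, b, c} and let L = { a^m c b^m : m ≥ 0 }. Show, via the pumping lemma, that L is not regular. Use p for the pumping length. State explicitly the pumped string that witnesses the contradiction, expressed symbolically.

a^{p+k} c b^p

Suppose for contradiction that L is regular, and let p be the pumping length.
Take w = a^p c b^p ∈ L with |w| = 2p+1 ≥ p.
By the pumping lemma, w = xyz with |xy| ≤ p and |y| > 0.
The first p characters of w are a's, so xy (and hence y) consists only of a's. Write y = a^k, 1 ≤ k ≤ p.
Pump with i = 2: xy^2z = a^{p+k} c b^p, which would require p+k = p. But k ≥ 1, so xy^2z ∉ L.
Contradiction. Therefore L is not regular.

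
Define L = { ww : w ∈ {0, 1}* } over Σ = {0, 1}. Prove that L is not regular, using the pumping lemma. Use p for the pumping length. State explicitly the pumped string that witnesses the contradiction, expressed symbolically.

0^{p+k} 1^p 0^p 1^p

Suppose for contradiction that L is regular, and let p be the pumping length.
Take w = 0^p 1^p 0^p 1^p = uu where u = 0^p1^p; then w ∈ L and |w| = 4p ≥ p.
The pumping lemma gives a decomposition w = xyz where |xy| ≤ p and |y| ≥ 1.
Since the first p symbols of w are all 0's and |xy| ≤ p, y lies entirely in the leading 0-block: y = 0^k for some k with 1 ≤ k ≤ p.
Pump with i = 2: xy^2z = 0^{p+k} 1^p 0^p 1^p, of length 4p+k. Suppose this equals vv. The string starts with 0 and ends with 1, so v does too; thus the boundary between the two copies of v is a 1→0 transition. There is exactly one such transition, at position 2p+k, so |v| = 2p+k and |vv| = 4p+2k ≠ 4p+k since k ≥ 1. So xy^2z ∉ L.
This contradicts the pumping lemma, so L is not regular.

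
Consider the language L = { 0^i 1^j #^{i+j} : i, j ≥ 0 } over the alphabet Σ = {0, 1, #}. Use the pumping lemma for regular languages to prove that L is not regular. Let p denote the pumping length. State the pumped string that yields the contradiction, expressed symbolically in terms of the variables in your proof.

Suppose for contradiction that L is regular, and let p be the pumping length.
Take w = 0^p 1^p #^{2p} ∈ L (with i=j=p, i+j=2p), |w| = 4p ≥ p.
The pumping lemma gives a decomposition w = xyz where |xy| ≤ p and |y| > 0.
Because |xy| ≤ p and w begins with p copies of 0, we have y = 0^k with 1 ≤ k ≤ p.
Consider xy^2z = 0^{p+k} 1^p #^{2p}. Now the 0- and 1-counts sum to 2p+k, but the #-count is 2p ≠ 2p+k. So xy^2z ∉ L.
This is a contradiction; hence L is not regular.

0^{p+k} 1^p #^{2p}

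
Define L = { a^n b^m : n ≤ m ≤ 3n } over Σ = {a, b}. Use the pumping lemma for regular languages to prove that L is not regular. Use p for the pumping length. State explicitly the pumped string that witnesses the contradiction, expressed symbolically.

Assume L is regular; let p be its pumping constant.
Take w = a^p b^p ∈ L (since p ≤ p ≤ 3p), with |w| = 2p ≥ p.
The pumping lemma gives a decomposition w = xyz where |xy| ≤ p and |y| ≥ 1.
The first p characters of w are a's, so xy (and hence y) consists only of a's. Write y = a^k, 1 ≤ k ≤ p.
Pump with i = 2: xy^2z = a^{p+k} b^p. Now n = p+k > p = m, so the condition n ≤ m fails. Thus xy^2z ∉ L.
Contradiction. Therefore L is not regular.

a^{p+k} b^p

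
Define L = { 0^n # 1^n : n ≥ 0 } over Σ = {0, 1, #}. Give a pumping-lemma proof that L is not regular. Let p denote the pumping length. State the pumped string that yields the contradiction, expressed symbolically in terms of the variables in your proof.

Toward a contradiction, assume L is regular with pumping length p.
Take w = 0^p # 1^p ∈ L with |w| = 2p+1 ≥ p.
The pumping lemma gives a decomposition w = xyz where |xy| ≤ p and y is nonempty.
The first p characters of w are 0's, so xy (and hence y) consists only of 0's. Write y = 0^k, 1 ≤ k ≤ p.
Pump with i = 2: xy^2z = 0^{p+k} # 1^p, which would require p+k = p. But k ≥ 1, so xy^2z ∉ L.
This contradicts the pumping lemma, so L is not regular.

0^{p+k} # 1^p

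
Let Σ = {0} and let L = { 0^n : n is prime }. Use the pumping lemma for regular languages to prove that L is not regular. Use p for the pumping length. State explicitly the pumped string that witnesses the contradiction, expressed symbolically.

Assume L is regular; let p be its pumping constant.
Let q be a prime with q ≥ p+2 (infinitely many primes exist), and take w = 0^q ∈ L with |w| = q ≥ p.
Write w = xyz as guaranteed by the lemma, with |xy| ≤ p and |y| ≥ 1.
Then y = 0^k for some k with 1 ≤ k ≤ p.
Since 1 ≤ k ≤ p, |xz| = q-k. Pump with i = q+1: |xy^{q+1}z| = (q-k)+(q+1)k = q+qk = q(1+k), which is composite (both factors ≥ 2). So xy^{q+1}z = 0^{q(1+k)} ∉ L.
This contradicts the pumping lemma, so L is not regular.

0^{q(1+k)}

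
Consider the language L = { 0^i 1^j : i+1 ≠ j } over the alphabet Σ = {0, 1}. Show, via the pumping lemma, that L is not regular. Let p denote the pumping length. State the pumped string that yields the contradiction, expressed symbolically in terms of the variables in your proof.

0^{p+p!} 1^{p+p!+1}

Assume L is regular. Let p be the pumping length given by the pumping lemma.
Choose w = 0^p 1^{p+p!+1}. Since p ≠ (p+p!+1)-1 = p+p!, w ∈ L; and |w| ≥ p.
Write w = xyz as guaranteed by the lemma, with |xy| ≤ p and |y| > 0.
Since the first p symbols of w are all 0's and |xy| ≤ p, y lies entirely in the leading 0-block: y = 0^k for some k with 1 ≤ k ≤ p.
Since 1 ≤ k ≤ p, k divides p!; set t = 1 + p!/k. Then xy^t z has p + (p!/k)·k = p + p! copies of 0. Now the 0-count is p+p! and (1-count)-1 = (p+p!+1)-1 = p+p!, so i+1 ≠ j fails. So xy^t z = 0^{p+p!} 1^{p+p!+1} ∉ L.
This contradicts the pumping lemma, so L is not regular.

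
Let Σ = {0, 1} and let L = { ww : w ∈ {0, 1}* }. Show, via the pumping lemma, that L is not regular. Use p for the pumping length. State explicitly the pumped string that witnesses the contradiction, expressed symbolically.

Toward a contradiction, assume L is regular with pumping length p.
Take w = 0^p 1^p 0^p 1^p = uu where u = 0^p1^p; then w ∈ L and |w| = 4p ≥ p.
The pumping lemma gives a decomposition w = xyz where |xy| ≤ p and y is nonempty.
The first p characters of w are 0's, so xy (and hence y) consists only of 0's. Write y = 0^k, 1 ≤ k ≤ p.
Pump with i = 2: xy^2z = 0^{p+k} 1^p 0^p 1^p, of length 4p+k. Suppose this equals vv. The string starts with 0 and ends with 1, so v does too; thus the boundary between the two copies of v is a 1→0 transition. There is exactly one such transition, at position 2p+k, so |v| = 2p+k and |vv| = 4p+2k ≠ 4p+k since k ≥ 1. So xy^2z ∉ L.
Contradiction. Therefore L is not regular.

0^{p+k} 1^p 0^p 1^p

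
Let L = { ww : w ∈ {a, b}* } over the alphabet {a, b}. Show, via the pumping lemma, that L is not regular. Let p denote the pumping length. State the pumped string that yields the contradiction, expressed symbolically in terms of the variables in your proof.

Toward a contradiction, assume L is regular with pumping length p.
Take w = a^p b^p a^p b^p = uu where u = a^pb^p; then w ∈ L and |w| = 4p ≥ p.
By the pumping lemma, w = xyz with |xy| ≤ p and |y| ≥ 1.
The first p characters of w are a's, so xy (and hence y) consists only of a's. Write y = a^k, 1 ≤ k ≤ p.
Pump with i = 2: xy^2z = a^{p+k} b^p a^p b^p, of length 4p+k. Suppose this equals vv. The string starts with a and ends with b, so v does too; thus the boundary between the two copies of v is a b→a transition. There is exactly one such transition, at position 2p+k, so |v| = 2p+k and |vv| = 4p+2k ≠ 4p+k since k ≥ 1. So xy^2z ∉ L.
Contradiction. Therefore L is not regular.

a^{p+k} b^p a^p b^p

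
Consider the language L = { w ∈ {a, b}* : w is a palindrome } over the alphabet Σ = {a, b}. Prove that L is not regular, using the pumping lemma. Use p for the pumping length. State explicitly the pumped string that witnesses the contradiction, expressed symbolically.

Suppose for contradiction that L is regular, and let p be the pumping length.
Take w = a^p b a^p, a palindrome of length 2p+1 ≥ p.
The pumping lemma gives a decomposition w = xyz where |xy| ≤ p and |y| > 0.
The first p characters of w are a's, so xy (and hence y) consists only of a's. Write y = a^k, 1 ≤ k ≤ p.
Pump with i = 2: xy^2z = a^{p+k} b a^p. Its reverse is a^p b a^{p+k}, which differs from xy^2z since k ≥ 1. So xy^2z is not a palindrome and xy^2z ∉ L.
This contradicts the pumping lemma, so L is not regular.

a^{p+k} b a^p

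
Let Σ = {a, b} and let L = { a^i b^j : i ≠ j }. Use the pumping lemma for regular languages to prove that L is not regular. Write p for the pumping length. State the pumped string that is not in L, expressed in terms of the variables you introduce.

Toward a contradiction, assume L is regular with pumping length p.
Choose w = a^p b^{p+p!}. Since p ≠ p+p!, w ∈ L; and |w| ≥ p.
Write w = xyz as guaranteed by the lemma, with |xy| ≤ p and |y| > 0.
Since the first p symbols of w are all a's and |xy| ≤ p, y lies entirely in the leading a-block: y = a^k for some k with 1 ≤ k ≤ p.
Since 1 ≤ k ≤ p, k divides p!; set t = 1 + p!/k. Then xy^t z has p + (p!/k)·k = p + p! copies of a. Now the a-count equals the b-count, so i ≠ j fails. So xy^t z = a^{p+p!} b^{p+p!} ∉ L.
This is a contradiction; hence L is not regular.

a^{p+p!} b^{p+p!}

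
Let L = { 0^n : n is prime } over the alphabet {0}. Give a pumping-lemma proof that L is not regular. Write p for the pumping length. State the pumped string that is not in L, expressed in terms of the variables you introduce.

0^{q(1+k)}

Suppose for contradiction that L is regular, and let p be the pumping length.
Let q be a prime with q ≥ p+2 (infinitely many primes exist), and take w = 0^q ∈ L with |w| = q ≥ p.
The pumping lemma gives a decomposition w = xyz where |xy| ≤ p and |y| ≥ 1.
Then y = 0^k for some k with 1 ≤ k ≤ p.
Since 1 ≤ k ≤ p, |xz| = q-k. Pump with i = q+1: |xy^{q+1}z| = (q-k)+(q+1)k = q+qk = q(1+k), which is composite (both factors ≥ 2). So xy^{q+1}z = 0^{q(1+k)} ∉ L.
This contradicts the pumping lemma, so L is not regular.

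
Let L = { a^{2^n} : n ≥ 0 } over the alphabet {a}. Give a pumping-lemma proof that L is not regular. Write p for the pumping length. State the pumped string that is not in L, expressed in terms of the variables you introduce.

Assume L is regular. Let p be the pumping length given by the pumping lemma.
Take w = a^{2^p} ∈ L with |w| = 2^p ≥ p.
The pumping lemma gives a decomposition w = xyz where |xy| ≤ p and |y| ≥ 1.
Then y = a^k for some k with 1 ≤ k ≤ p.
Pump with i = 2: xy^2z = a^{2^p+k}. Since 1 ≤ k ≤ p < 2^p, we have 2^p < 2^p+k < 2^{p+1}, so 2^p+k is not a power of 2. So xy^2z ∉ L.
This is a contradiction; hence L is not regular.

a^{2^p+k}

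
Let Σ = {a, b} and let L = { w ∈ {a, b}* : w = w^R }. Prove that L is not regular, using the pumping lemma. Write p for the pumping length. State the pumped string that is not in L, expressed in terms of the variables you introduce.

a^{p+k} b a^p

Suppose for contradiction that L is regular, and let p be the pumping length.
Take w = a^p b a^p, a palindrome of length 2p+1 ≥ p.
Write w = xyz as guaranteed by the lemma, with |xy| ≤ p and |y| > 0.
Since the first p symbols of w are all a's and |xy| ≤ p, y lies entirely in the leading a-block: y = a^k for some k with 1 ≤ k ≤ p.
Pump with i = 2: xy^2z = a^{p+k} b a^p. Its reverse is a^p b a^{p+k}, which differs from xy^2z since k ≥ 1. So xy^2z is not a palindrome and xy^2z ∉ L.
Contradiction. Therefore L is not regular.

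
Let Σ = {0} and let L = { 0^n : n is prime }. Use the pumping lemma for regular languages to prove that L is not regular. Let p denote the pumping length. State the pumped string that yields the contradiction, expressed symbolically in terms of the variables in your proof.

0^{q(1+k)}

Suppose for contradiction that L is regular, and let p be the pumping length.
Let q be a prime with q ≥ p+2 (infinitely many primes exist), and take w = 0^q ∈ L with |w| = q ≥ p.
The pumping lemma gives a decomposition w = xyz where |xy| ≤ p and |y| > 0.
Then y = 0^k for some k with 1 ≤ k ≤ p.
Since 1 ≤ k ≤ p, |xz| = q-k. Pump with i = q+1: |xy^{q+1}z| = (q-k)+(q+1)k = q+qk = q(1+k), which is composite (both factors ≥ 2). So xy^{q+1}z = 0^{q(1+k)} ∉ L.
This contradicts the pumping lemma, so L is not regular.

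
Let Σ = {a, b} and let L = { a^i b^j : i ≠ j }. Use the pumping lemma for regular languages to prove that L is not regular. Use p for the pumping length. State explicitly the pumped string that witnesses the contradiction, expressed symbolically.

a^{p+p!} b^{p+p!}

Assume L is regular. Let p be the pumping length given by the pumping lemma.
Choose w = a^p b^{p+p!}. Since p ≠ p+p!, w ∈ L; and |w| ≥ p.
Write w = xyz as guaranteed by the lemma, with |xy| ≤ p and |y| ≥ 1.
The first p characters of w are a's, so xy (and hence y) consists only of a's. Write y = a^k, 1 ≤ k ≤ p.
Since 1 ≤ k ≤ p, k divides p!; set t = 1 + p!/k. Then xy^t z has p + (p!/k)·k = p + p! copies of a. Now the a-count equals the b-count, so i ≠ j fails. So xy^t z = a^{p+p!} b^{p+p!} ∉ L.
This is a contradiction; hence L is not regular.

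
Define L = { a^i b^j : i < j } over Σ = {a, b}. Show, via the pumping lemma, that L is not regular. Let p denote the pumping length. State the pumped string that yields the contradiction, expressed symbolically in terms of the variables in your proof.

a^{p+k} b^{p+1}

Assume L is regular; let p be its pumping constant.
Choose w = a^p b^{p+1} ∈ L, with |w| = 2p+1 ≥ p.
The pumping lemma gives a decomposition w = xyz where |xy| ≤ p and |y| ≥ 1.
Because |xy| ≤ p and w begins with p copies of a, we have y = a^k with 1 ≤ k ≤ p.
Consider xy^2z = a^{p+k} b^{p+1}. Since k ≥ 1, the a-count p+k is at least p+1, so i < j fails; thus xy^2z ∉ L.
This is a contradiction; hence L is not regular.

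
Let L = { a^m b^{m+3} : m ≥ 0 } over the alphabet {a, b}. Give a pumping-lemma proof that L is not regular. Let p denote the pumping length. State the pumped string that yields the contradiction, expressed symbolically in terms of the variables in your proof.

Assume L is regular; let p be its pumping constant.
Let w = a^p b^{p+3} ∈ L; note |w| = 2p+3 ≥ p.
Write w = xyz as guaranteed by the lemma, with |xy| ≤ p and |y| > 0.
The first p characters of w are a's, so xy (and hence y) consists only of a's. Write y = a^k, 1 ≤ k ≤ p.
Pump with i = 2: xy^2z = a^{p+k} b^{p+3}. For this to lie in L we would need p+3 = (p+k)+3, which forces k = 0. But k ≥ 1, so xy^2z ∉ L.
This is a contradiction; hence L is not regular.

a^{p+k} b^{p+3}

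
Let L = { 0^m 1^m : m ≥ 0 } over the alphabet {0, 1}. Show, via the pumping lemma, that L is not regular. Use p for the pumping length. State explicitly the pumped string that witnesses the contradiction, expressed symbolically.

Suppose for contradiction that L is regular, and let p be the pumping length.
Choose w = 0^p 1^p, which is in L with |w| = 2p ≥ p.
By the pumping lemma, w = xyz with |xy| ≤ p and |y| > 0.
Because |xy| ≤ p and w begins with p copies of 0, we have y = 0^k with 1 ≤ k ≤ p.
Pump with i = 2: xy^2z = 0^{p+k} 1^p. For this to lie in L we would need p = p+k, which forces k = 0. But k ≥ 1, so xy^2z ∉ L.
This contradicts the pumping lemma, so L is not regular.

0^{p+k} 1^p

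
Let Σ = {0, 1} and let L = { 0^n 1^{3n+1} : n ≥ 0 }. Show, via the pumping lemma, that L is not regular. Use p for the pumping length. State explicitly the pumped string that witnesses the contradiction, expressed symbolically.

0^{p+k} 1^{3p+1}

Toward a contradiction, assume L is regular with pumping length p.
Choose w = 0^p 1^{3p+1}, which is in L with |w| = 4p+1 ≥ p.
Write w = xyz as guaranteed by the lemma, with |xy| ≤ p and |y| > 0.
Since the first p symbols of w are all 0's and |xy| ≤ p, y lies entirely in the leading 0-block: y = 0^k for some k with 1 ≤ k ≤ p.
Pump with i = 2: xy^2z = 0^{p+k} 1^{3p+1}. For this to lie in L we would need 3p+1 = 3(p+k)+1, which forces k = 0. But k ≥ 1, so xy^2z ∉ L.
This contradicts the pumping lemma, so L is not regular.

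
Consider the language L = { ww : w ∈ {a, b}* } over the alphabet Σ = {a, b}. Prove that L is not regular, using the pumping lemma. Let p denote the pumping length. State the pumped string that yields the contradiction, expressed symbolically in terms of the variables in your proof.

a^{p+k} b^p a^p b^p

Toward a contradiction, assume L is regular with pumping length p.
Take w = a^p b^p a^p b^p = uu where u = a^pb^p; then w ∈ L and |w| = 4p ≥ p.
Write w = xyz as guaranteed by the lemma, with |xy| ≤ p and |y| ≥ 1.
The first p characters of w are a's, so xy (and hence y) consists only of a's. Write y = a^k, 1 ≤ k ≤ p.
Pump with i = 2: xy^2z = a^{p+k} b^p a^p b^p, of length 4p+k. Suppose this equals vv. The string starts with a and ends with b, so v does too; thus the boundary between the two copies of v is a b→a transition. There is exactly one such transition, at position 2p+k, so |v| = 2p+k and |vv| = 4p+2k ≠ 4p+k since k ≥ 1. So xy^2z ∉ L.
This is a contradiction; hence L is not regular.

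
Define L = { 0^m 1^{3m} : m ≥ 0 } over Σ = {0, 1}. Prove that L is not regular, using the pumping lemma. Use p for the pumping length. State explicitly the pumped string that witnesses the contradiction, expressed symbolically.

0^{p+k} 1^{3p}

Assume L is regular. Let p be the pumping length given by the pumping lemma.
Choose w = 0^p 1^{3p}, which is in L with |w| = 4p ≥ p.
By the pumping lemma, w = xyz with |xy| ≤ p and y is nonempty.
Since the first p symbols of w are all 0's and |xy| ≤ p, y lies entirely in the leading 0-block: y = 0^k for some k with 1 ≤ k ≤ p.
Pump with i = 2: xy^2z = 0^{p+k} 1^{3p}. For this to lie in L we would need 3p = 3(p+k), which forces k = 0. But k ≥ 1, so xy^2z ∉ L.
Contradiction. Therefore L is not regular.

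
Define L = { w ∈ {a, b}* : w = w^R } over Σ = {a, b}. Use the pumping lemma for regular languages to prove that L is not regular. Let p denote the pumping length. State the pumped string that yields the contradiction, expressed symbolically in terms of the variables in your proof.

Assume L is regular; let p be its pumping constant.
Take w = a^p b a^p, a palindrome of length 2p+1 ≥ p.
Write w = xyz as guaranteed by the lemma, with |xy| ≤ p and |y| ≥ 1.
Since the first p symbols of w are all a's and |xy| ≤ p, y lies entirely in the leading a-block: y = a^k for some k with 1 ≤ k ≤ p.
Pump with i = 2: xy^2z = a^{p+k} b a^p. Its reverse is a^p b a^{p+k}, which differs from xy^2z since k ≥ 1. So xy^2z is not a palindrome and xy^2z ∉ L.
This contradicts the pumping lemma, so L is not regular.

a^{p+k} b a^p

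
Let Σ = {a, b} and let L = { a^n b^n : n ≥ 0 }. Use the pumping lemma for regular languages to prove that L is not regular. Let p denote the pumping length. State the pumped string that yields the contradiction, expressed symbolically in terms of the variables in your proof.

a^{p+k} b^p

Toward a contradiction, assume L is regular with pumping length p.
Let w = a^p b^p ∈ L; note |w| = 2p ≥ p.
The pumping lemma gives a decomposition w = xyz where |xy| ≤ p and |y| ≥ 1.
Since the first p symbols of w are all a's and |xy| ≤ p, y lies entirely in the leading a-block: y = a^k for some k with 1 ≤ k ≤ p.
Pump with i = 2: xy^2z = a^{p+k} b^p. For this to lie in L we would need p = p+k, which forces k = 0. But k ≥ 1, so xy^2z ∉ L.
This contradicts the pumping lemma, so L is not regular.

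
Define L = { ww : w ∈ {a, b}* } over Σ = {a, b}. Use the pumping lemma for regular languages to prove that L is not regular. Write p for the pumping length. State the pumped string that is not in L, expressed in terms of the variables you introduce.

Assume L is regular. Let p be the pumping length given by the pumping lemma.
Take w = a^p b^p a^p b^p = uu where u = a^pb^p; then w ∈ L and |w| = 4p ≥ p.
Write w = xyz as guaranteed by the lemma, with |xy| ≤ p and y is nonempty.
Because |xy| ≤ p and w begins with p copies of a, we have y = a^k with 1 ≤ k ≤ p.
Pump with i = 2: xy^2z = a^{p+k} b^p a^p b^p, of length 4p+k. Suppose this equals vv. The string starts with a and ends with b, so v does too; thus the boundary between the two copies of v is a b→a transition. There is exactly one such transition, at position 2p+k, so |v| = 2p+k and |vv| = 4p+2k ≠ 4p+k since k ≥ 1. So xy^2z ∉ L.
This contradicts the pumping lemma, so L is not regular.

a^{p+k} b^p a^p b^p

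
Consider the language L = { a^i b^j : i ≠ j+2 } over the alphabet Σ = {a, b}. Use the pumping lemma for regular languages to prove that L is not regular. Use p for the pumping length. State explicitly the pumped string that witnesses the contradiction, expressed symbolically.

Suppose for contradiction that L is regular, and let p be the pumping length.
Choose w = a^p b^{p+p!-2}. Since p ≠ (p+p!-2)+2 = p+p!, w ∈ L; and |w| ≥ p.
The pumping lemma gives a decomposition w = xyz where |xy| ≤ p and |y| > 0.
The first p characters of w are a's, so xy (and hence y) consists only of a's. Write y = a^k, 1 ≤ k ≤ p.
Since 1 ≤ k ≤ p, k divides p!; set t = 1 + p!/k. Then xy^t z has p + (p!/k)·k = p + p! copies of a. Now the a-count is p+p! and (b-count)+2 = (p+p!-2)+2 = p+p!, so i ≠ j+2 fails. So xy^t z = a^{p+p!} b^{p+p!-2} ∉ L.
This contradicts the pumping lemma, so L is not regular.

a^{p+p!} b^{p+p!-2}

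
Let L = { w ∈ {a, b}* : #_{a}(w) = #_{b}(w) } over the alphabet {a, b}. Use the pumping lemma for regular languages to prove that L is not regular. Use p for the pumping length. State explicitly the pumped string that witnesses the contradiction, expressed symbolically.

a^{p+k} b^p

Assume L is regular; let p be its pumping constant.
Choose w = a^p b^p ∈ L with |w| = 2p ≥ p.
The pumping lemma gives a decomposition w = xyz where |xy| ≤ p and y is nonempty.
The first p characters of w are a's, so xy (and hence y) consists only of a's. Write y = a^k, 1 ≤ k ≤ p.
Pump with i = 2: xy^2z = a^{p+k} b^p has p+k occurrences of a but only p of b. Since k ≥ 1 the counts differ, so xy^2z ∉ L.
This is a contradiction; hence L is not regular.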